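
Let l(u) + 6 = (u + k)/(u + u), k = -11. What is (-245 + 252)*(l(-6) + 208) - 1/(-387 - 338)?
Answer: 12388087/8700 ≈ 1423.9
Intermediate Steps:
l(u) = -6 + (-11 + u)/(2*u) (l(u) = -6 + (u - 11)/(u + u) = -6 + (-11 + u)/((2*u)) = -6 + (-11 + u)*(1/(2*u)) = -6 + (-11 + u)/(2*u))
(-245 + 252)*(l(-6) + 208) - 1/(-387 - 338) = (-245 + 252)*((11/2)*(-1 - 1*(-6))/(-6) + 208) - 1/(-387 - 338) = 7*((11/2)*(-1/6)*(-1 + 6) + 208) - 1/(-725) = 7*((11/2)*(-1/6)*5 + 208) - 1*(-1/725) = 7*(-55/12 + 208) + 1/725 = 7*(2441/12) + 1/725 = 17087/12 + 1/725 = 12388087/8700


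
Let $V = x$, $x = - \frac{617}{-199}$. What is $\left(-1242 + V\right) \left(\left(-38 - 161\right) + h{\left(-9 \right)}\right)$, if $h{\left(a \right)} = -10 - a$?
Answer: $\frac{49308200}{199} \approx 2.4778 \cdot 10^{5}$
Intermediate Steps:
$x = \frac{617}{199}$ ($x = \left(-617\right) \left(- \frac{1}{199}\right) = \frac{617}{199} \approx 3.1005$)
$V = \frac{617}{199} \approx 3.1005$
$\left(-1242 + V\right) \left(\left(-38 - 161\right) + h{\left(-9 \right)}\right) = \left(-1242 + \frac{617}{199}\right) \left(\left(-38 - 161\right) - 1\right) = - \frac{246541 \left(-199 + \left(-10 + 9\right)\right)}{199} = - \frac{246541 \left(-199 - 1\right)}{199} = \left(- \frac{246541}{199}\right) \left(-200\right) = \frac{49308200}{199}$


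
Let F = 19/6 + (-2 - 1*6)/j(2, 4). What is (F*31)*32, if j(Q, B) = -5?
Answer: 70928/15 ≈ 4728.5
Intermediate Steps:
F = 143/30 (F = 19/6 + (-2 - 1*6)/(-5) = 19*(⅙) + (-2 - 6)*(-⅕) = 19/6 - 8*(-⅕) = 19/6 + 8/5 = 143/30 ≈ 4.7667)
(F*31)*32 = ((143/30)*31)*32 = (4433/30)*32 = 70928/15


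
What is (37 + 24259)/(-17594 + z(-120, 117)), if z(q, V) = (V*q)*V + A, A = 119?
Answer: -24296/1660155 ≈ -0.014635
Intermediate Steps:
z(q, V) = 119 + q*V**2 (z(q, V) = (V*q)*V + 119 = q*V**2 + 119 = 119 + q*V**2)
(37 + 24259)/(-17594 + z(-120, 117)) = (37 + 24259)/(-17594 + (119 - 120*117**2)) = 24296/(-17594 + (119 - 120*13689)) = 24296/(-17594 + (119 - 1642680)) = 24296/(-17594 - 1642561) = 24296/(-1660155) = 24296*(-1/1660155) = -24296/1660155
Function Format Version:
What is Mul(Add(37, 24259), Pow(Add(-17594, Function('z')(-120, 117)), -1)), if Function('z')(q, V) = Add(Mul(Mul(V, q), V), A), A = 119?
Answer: Rational(-24296, 1660155) ≈ -0.014635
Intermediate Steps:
Function('z')(q, V) = Add(119, Mul(q, Pow(V, 2))) (Function('z')(q, V) = Add(Mul(Mul(V, q), V), 119) = Add(Mul(q, Pow(V, 2)), 119) = Add(119, Mul(q, Pow(V, 2))))
Mul(Add(37, 24259), Pow(Add(-17594, Function('z')(-120, 117)), -1)) = Mul(Add(37, 24259), Pow(Add(-17594, Add(119, Mul(-120, Pow(117, 2)))), -1)) = Mul(24296, Pow(Add(-17594, Add(119, Mul(-120, 13689))), -1)) = Mul(24296, Pow(Add(-17594, Add(119, -1642680)), -1)) = Mul(24296, Pow(Add(-17594, -1642561), -1)) = Mul(24296, Pow(-1660155, -1)) = Mul(24296, Rational(-1, 1660155)) = Rational(-24296, 1660155)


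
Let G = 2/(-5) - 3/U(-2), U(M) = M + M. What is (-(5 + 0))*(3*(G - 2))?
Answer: 99/4 ≈ 24.750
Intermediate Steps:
U(M) = 2*M
G = 7/20 (G = 2/(-5) - 3/(2*(-2)) = 2*(-⅕) - 3/(-4) = -⅖ - 3*(-¼) = -⅖ + ¾ = 7/20 ≈ 0.35000)
(-(5 + 0))*(3*(G - 2)) = (-(5 + 0))*(3*(7/20 - 2)) = (-1*5)*(3*(-33/20)) = -5*(-99/20) = 99/4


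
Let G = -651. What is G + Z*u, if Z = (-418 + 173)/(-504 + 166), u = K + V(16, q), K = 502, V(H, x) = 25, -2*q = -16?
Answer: -90923/338 ≈ -269.00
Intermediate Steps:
q = 8 (q = -½*(-16) = 8)
u = 527 (u = 502 + 25 = 527)
Z = 245/338 (Z = -245/(-338) = -245*(-1/338) = 245/338 ≈ 0.72485)
G + Z*u = -651 + (245/338)*527 = -651 + 129115/338 = -90923/338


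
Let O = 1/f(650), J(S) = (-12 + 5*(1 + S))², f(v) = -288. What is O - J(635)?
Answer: -2890432513/288 ≈ -1.0036e+7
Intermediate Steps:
J(S) = (-7 + 5*S)² (J(S) = (-12 + (5 + 5*S))² = (-7 + 5*S)²)
O = -1/288 (O = 1/(-288) = -1/288 ≈ -0.0034722)
O - J(635) = -1/288 - (-7 + 5*635)² = -1/288 - (-7 + 3175)² = -1/288 - 1*3168² = -1/288 - 1*10036224 = -1/288 - 10036224 = -2890432513/288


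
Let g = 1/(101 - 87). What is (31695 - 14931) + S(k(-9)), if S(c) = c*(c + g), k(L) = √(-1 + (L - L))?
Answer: 16763 + I/14 ≈ 16763.0 + 0.071429*I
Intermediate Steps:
g = 1/14 ≈ 0.071429
k(L) = I (k(L) = √(-1 + 0) = √(-1) = I)
S(c) = c*(1/14 + c) (S(c) = c*(c + 1/14) = c*(1/14 + c))
(31695 - 14931) + S(k(-9)) = (31695 - 14931) + I*(1/14 + I) = 16764 + I*(1/14 + I)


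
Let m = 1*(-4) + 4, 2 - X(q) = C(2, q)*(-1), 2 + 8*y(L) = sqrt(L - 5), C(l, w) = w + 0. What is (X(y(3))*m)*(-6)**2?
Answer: 0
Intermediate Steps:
C(l, w) = w
y(L) = -1/4 + sqrt(-5 + L)/8 (y(L) = -1/4 + sqrt(L - 5)/8 = -1/4 + sqrt(-5 + L)/8)
X(q) = 2 + q (X(q) = 2 - q*(-1) = 2 - (-1)*q = 2 + q)
m = 0 (m = -4 + 4 = 0)
(X(y(3))*m)*(-6)**2 = ((2 + (-1/4 + sqrt(-5 + 3)/8))*0)*(-6)**2 = ((2 + (-1/4 + sqrt(-2)/8))*0)*36 = ((2 + (-1/4 + (I*sqrt(2))/8))*0)*36 = ((2 + (-1/4 + I*sqrt(2)/8))*0)*36 = ((7/4 + I*sqrt(2)/8)*0)*36 = 0*36 = 0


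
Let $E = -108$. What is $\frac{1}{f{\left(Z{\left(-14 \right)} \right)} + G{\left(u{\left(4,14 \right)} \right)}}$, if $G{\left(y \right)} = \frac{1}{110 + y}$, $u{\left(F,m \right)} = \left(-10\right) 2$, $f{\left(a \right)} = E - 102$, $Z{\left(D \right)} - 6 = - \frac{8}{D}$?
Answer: $- \frac{90}{18899} \approx -0.0047622$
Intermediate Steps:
$Z{\left(D \right)} = 6 - \frac{8}{D}$
$f{\left(a \right)} = -210$ ($f{\left(a \right)} = -108 - 102 = -210$)
$u{\left(F,m \right)} = -20$
$\frac{1}{f{\left(Z{\left(-14 \right)} \right)} + G{\left(u{\left(4,14 \right)} \right)}} = \frac{1}{-210 + \frac{1}{110 - 20}} = \frac{1}{-210 + \frac{1}{90}} = \frac{1}{- \frac{18899}{90}} = - \frac{90}{18899}$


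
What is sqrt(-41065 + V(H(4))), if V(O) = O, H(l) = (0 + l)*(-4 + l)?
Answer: I*sqrt(41065) ≈ 202.65*I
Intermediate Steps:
H(l) = l*(-4 + l)
sqrt(-41065 + V(H(4))) = sqrt(-41065 + 4*(-4 + 4)) = sqrt(-41065 + 4*0) = sqrt(-41065 + 0) = sqrt(-41065) = I*sqrt(41065)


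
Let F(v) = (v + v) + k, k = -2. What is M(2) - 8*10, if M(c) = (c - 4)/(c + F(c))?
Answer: -161/2 ≈ -80.500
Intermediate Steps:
F(v) = -2 + 2*v (F(v) = (v + v) - 2 = 2*v - 2 = -2 + 2*v)
M(c) = (-4 + c)/(-2 + 3*c) (M(c) = (c - 4)/(c + (-2 + 2*c)) = (-4 + c)/(-2 + 3*c))
M(2) - 8*10 = (-4 + 2)/(-2 + 3*2) - 8*10 = -2/(-2 + 6) - 80 = -2/4 - 80 = (¼)*(-2) - 80 = -½ - 80 = -161/2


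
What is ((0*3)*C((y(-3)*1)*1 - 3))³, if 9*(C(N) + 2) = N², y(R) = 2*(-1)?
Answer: 0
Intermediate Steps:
y(R) = -2
C(N) = -2 + N²/9
((0*3)*C((y(-3)*1)*1 - 3))³ = ((0*3)*(-2 + (-2*1*1 - 3)²/9))³ = (0*(-2 + (-2*1 - 3)²/9))³ = (0*(-2 + (-2 - 3)²/9))³ = (0*(-2 + (⅑)*(-5)²))³ = (0*(-2 + (⅑)*25))³ = (0*(-2 + 25/9))³ = (0*(7/9))³ = 0³ = 0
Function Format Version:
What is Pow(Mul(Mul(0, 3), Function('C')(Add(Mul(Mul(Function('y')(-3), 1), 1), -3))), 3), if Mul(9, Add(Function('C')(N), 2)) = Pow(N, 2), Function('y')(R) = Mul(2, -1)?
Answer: 0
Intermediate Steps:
Function('y')(R) = -2
Function('C')(N) = Add(-2, Mul(Rational(1, 9), Pow(N, 2)))
Pow(Mul(Mul(0, 3), Function('C')(Add(Mul(Mul(Function('y')(-3), 1), 1), -3))), 3) = Pow(Mul(Mul(0, 3), Add(-2, Mul(Rational(1, 9), Pow(Add(Mul(Mul(-2, 1), 1), -3), 2)))), 3) = Pow(Mul(0, Add(-2, Mul(Rational(1, 9), Pow(Add(Mul(-2, 1), -3), 2)))), 3) = Pow(Mul(0, Add(-2, Mul(Rational(1, 9), Pow(Add(-2, -3), 2)))), 3) = Pow(Mul(0, Add(-2, Mul(Rational(1, 9), Pow(-5, 2)))), 3) = Pow(Mul(0, Add(-2, Mul(Rational(1, 9), 25))), 3) = Pow(Mul(0, Add(-2, Rational(25, 9))), 3) = Pow(Mul(0, Rational(7, 9)), 3) = Pow(0, 3) = 0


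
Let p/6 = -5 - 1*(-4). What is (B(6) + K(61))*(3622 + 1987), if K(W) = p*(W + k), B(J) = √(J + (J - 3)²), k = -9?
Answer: -1750008 + 5609*√15 ≈ -1.7283e+6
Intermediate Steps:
p = -6 (p = 6*(-5 - 1*(-4)) = 6*(-5 + 4) = 6*(-1) = -6)
B(J) = √(J + (-3 + J)²)
K(W) = 54 - 6*W (K(W) = -6*(W - 9) = -6*(-9 + W) = 54 - 6*W)
(B(6) + K(61))*(3622 + 1987) = (√(6 + (-3 + 6)²) + (54 - 6*61))*(3622 + 1987) = (√(6 + 3²) + (54 - 366))*5609 = (√(6 + 9) - 312)*5609 = (√15 - 312)*5609 = (-312 + √15)*5609 = -1750008 + 5609*√15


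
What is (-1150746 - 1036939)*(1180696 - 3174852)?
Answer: 4362585168860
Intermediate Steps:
(-1150746 - 1036939)*(1180696 - 3174852) = -2187685*(-1994156) = 4362585168860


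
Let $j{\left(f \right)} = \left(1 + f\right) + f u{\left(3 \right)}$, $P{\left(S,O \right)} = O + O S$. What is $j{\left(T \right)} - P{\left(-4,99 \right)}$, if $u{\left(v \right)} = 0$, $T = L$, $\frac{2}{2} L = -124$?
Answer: $174$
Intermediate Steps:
$L = -124$
$T = -124$
$j{\left(f \right)} = 1 + f$ ($j{\left(f \right)} = \left(1 + f\right) + f 0 = \left(1 + f\right) + 0 = 1 + f$)
$j{\left(T \right)} - P{\left(-4,99 \right)} = \left(1 - 124\right) - 99 \left(1 - 4\right) = -123 - 99 \left(-3\right) = -123 - -297 = -123 + 297 = 174$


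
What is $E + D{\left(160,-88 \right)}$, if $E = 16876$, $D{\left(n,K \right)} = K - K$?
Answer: $16876$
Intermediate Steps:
$D{\left(n,K \right)} = 0$
$E + D{\left(160,-88 \right)} = 16876 + 0 = 16876$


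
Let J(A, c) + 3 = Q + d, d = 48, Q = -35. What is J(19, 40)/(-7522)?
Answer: -5/3761 ≈ -0.0013294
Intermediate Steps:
J(A, c) = 10 (J(A, c) = -3 + (-35 + 48) = -3 + 13 = 10)
J(19, 40)/(-7522) = 10/(-7522) = 10*(-1/7522) = -5/3761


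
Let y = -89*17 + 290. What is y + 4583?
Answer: 3360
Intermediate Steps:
y = -1223 (y = -1513 + 290 = -1223)
y + 4583 = -1223 + 4583 = 3360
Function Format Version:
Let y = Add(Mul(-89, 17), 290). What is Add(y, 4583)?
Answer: 3360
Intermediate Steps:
y = -1223 (y = Add(-1513, 290) = -1223)
Add(y, 4583) = Add(-1223, 4583) = 3360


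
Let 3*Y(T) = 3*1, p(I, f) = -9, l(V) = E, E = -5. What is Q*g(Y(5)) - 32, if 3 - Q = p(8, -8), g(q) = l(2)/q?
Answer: -92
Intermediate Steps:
l(V) = -5
Y(T) = 1 (Y(T) = (3*1)/3 = (1/3)*3 = 1)
g(q) = -5/q
Q = 12 (Q = 3 - 1*(-9) = 3 + 9 = 12)
Q*g(Y(5)) - 32 = 12*(-5/1) - 32 = 12*(-5*1) - 32 = 12*(-5) - 32 = -60 - 32 = -92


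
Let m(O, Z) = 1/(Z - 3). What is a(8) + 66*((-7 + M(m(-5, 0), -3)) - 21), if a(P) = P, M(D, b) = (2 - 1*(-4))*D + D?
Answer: -1994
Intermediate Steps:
m(O, Z) = 1/(-3 + Z)
M(D, b) = 7*D (M(D, b) = (2 + 4)*D + D = 6*D + D = 7*D)
a(8) + 66*((-7 + M(m(-5, 0), -3)) - 21) = 8 + 66*((-7 + 7/(-3 + 0)) - 21) = 8 + 66*((-7 + 7/(-3)) - 21) = 8 + 66*((-7 + 7*(-⅓)) - 21) = 8 + 66*((-7 - 7/3) - 21) = 8 + 66*(-28/3 - 21) = 8 + 66*(-91/3) = 8 - 2002 = -1994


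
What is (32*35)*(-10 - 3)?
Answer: -14560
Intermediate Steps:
(32*35)*(-10 - 3) = 1120*(-13) = -14560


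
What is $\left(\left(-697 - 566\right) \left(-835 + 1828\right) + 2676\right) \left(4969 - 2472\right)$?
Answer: $-3124953051$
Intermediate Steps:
$\left(\left(-697 - 566\right) \left(-835 + 1828\right) + 2676\right) \left(4969 - 2472\right) = \left(\left(-697 - 566\right) 993 + 2676\right) 2497 = \left(\left(-1263\right) 993 + 2676\right) 2497 = \left(-1254159 + 2676\right) 2497 = \left(-1251483\right) 2497 = -3124953051$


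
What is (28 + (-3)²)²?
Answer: 1369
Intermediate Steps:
(28 + (-3)²)² = (28 + 9)² = 37² = 1369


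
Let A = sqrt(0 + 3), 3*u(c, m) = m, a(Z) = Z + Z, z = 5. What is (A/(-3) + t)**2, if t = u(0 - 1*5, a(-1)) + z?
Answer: (13 - sqrt(3))**2/9 ≈ 14.107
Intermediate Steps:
a(Z) = 2*Z
u(c, m) = m/3
A = sqrt(3) ≈ 1.7320
t = 13/3 (t = (2*(-1))/3 + 5 = (1/3)*(-2) + 5 = -2/3 + 5 = 13/3 ≈ 4.3333)
(A/(-3) + t)**2 = (sqrt(3)/(-3) + 13/3)**2 = (sqrt(3)*(-1/3) + 13/3)**2 = (-sqrt(3)/3 + 13/3)**2 = (13/3 - sqrt(3)/3)**2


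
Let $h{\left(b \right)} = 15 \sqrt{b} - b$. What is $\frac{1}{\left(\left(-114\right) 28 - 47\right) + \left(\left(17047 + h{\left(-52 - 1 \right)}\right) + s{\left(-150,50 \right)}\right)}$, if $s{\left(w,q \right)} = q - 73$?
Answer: $\frac{13838}{191502169} - \frac{15 i \sqrt{53}}{191502169} \approx 7.226 \cdot 10^{-5} - 5.7024 \cdot 10^{-7} i$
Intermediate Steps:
$s{\left(w,q \right)} = -73 + q$
$h{\left(b \right)} = - b + 15 \sqrt{b}$
$\frac{1}{\left(\left(-114\right) 28 - 47\right) + \left(\left(17047 + h{\left(-52 - 1 \right)}\right) + s{\left(-150,50 \right)}\right)} = \frac{1}{\left(\left(-114\right) 28 - 47\right) + \left(\left(17047 - \left(-52 - 1 - 15 \sqrt{-52 - 1}\right)\right) + \left(-73 + 50\right)\right)} = \frac{1}{\left(-3192 - 47\right) + \left(\left(17047 + \left(- (-52 - 1) + 15 \sqrt{-52 - 1}\right)\right) - 23\right)} = \frac{1}{-3239 + \left(\left(17047 + \left(\left(-1\right) \left(-53\right) + 15 \sqrt{-53}\right)\right) - 23\right)} = \frac{1}{-3239 + \left(\left(17047 + \left(53 + 15 i \sqrt{53}\right)\right) - 23\right)} = \frac{1}{-3239 + \left(\left(17100 + 15 i \sqrt{53}\right) - 23\right)} = \frac{1}{-3239 + \left(17077 + 15 i \sqrt{53}\right)} = \frac{1}{13838 + 15 i \sqrt{53}}$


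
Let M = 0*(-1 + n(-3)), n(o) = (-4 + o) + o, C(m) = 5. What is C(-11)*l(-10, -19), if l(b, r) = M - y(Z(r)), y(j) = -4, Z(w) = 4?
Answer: 20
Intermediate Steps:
n(o) = -4 + 2*o
M = 0 (M = 0*(-1 + (-4 + 2*(-3))) = 0*(-1 + (-4 - 6)) = 0*(-1 - 10) = 0*(-11) = 0)
l(b, r) = 4 (l(b, r) = 0 - 1*(-4) = 0 + 4 = 4)
C(-11)*l(-10, -19) = 5*4 = 20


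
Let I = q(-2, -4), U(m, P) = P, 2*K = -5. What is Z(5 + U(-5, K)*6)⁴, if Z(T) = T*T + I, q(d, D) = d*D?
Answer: 136048896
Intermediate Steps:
K = -5/2 (K = (½)*(-5) = -5/2 ≈ -2.5000)
q(d, D) = D*d
I = 8 (I = -4*(-2) = 8)
Z(T) = 8 + T² (Z(T) = T*T + 8 = T² + 8 = 8 + T²)
Z(5 + U(-5, K)*6)⁴ = (8 + (5 - 5/2*6)²)⁴ = (8 + (5 - 15)²)⁴ = (8 + (-10)²)⁴ = (8 + 100)⁴ = 108⁴ = 136048896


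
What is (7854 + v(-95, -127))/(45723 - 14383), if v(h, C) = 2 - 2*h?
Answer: 4023/15670 ≈ 0.25673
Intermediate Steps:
(7854 + v(-95, -127))/(45723 - 14383) = (7854 + (2 - 2*(-95)))/(45723 - 14383) = (7854 + (2 + 190))/31340 = (7854 + 192)*(1/31340) = 8046*(1/31340) = 4023/15670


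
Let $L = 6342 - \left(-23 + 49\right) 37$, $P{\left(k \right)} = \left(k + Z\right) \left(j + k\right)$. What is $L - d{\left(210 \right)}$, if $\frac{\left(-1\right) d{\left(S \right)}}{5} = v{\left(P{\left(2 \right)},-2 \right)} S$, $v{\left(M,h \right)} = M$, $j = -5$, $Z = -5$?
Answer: $14830$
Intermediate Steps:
$P{\left(k \right)} = \left(-5 + k\right)^{2}$ ($P{\left(k \right)} = \left(k - 5\right) \left(-5 + k\right) = \left(-5 + k\right) \left(-5 + k\right) = \left(-5 + k\right)^{2}$)
$d{\left(S \right)} = - 45 S$ ($d{\left(S \right)} = - 5 \left(25 + 2^{2} - 20\right) S = - 5 \left(25 + 4 - 20\right) S = - 5 \cdot 9 S = - 45 S$)
$L = 5380$ ($L = 6342 - 26 \cdot 37 = 6342 - 962 = 5380$)
$L - d{\left(210 \right)} = 5380 - \left(-45\right) 210 = 5380 - -9450 = 5380 + 9450 = 14830$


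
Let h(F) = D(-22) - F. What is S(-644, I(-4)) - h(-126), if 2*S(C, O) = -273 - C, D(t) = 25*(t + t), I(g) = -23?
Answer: 2319/2 ≈ 1159.5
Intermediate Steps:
D(t) = 50*t (D(t) = 25*(2*t) = 50*t)
h(F) = -1100 - F (h(F) = 50*(-22) - F = -1100 - F)
S(C, O) = -273/2 - C/2 (S(C, O) = (-273 - C)/2 = -273/2 - C/2)
S(-644, I(-4)) - h(-126) = (-273/2 - ½*(-644)) - (-1100 - 1*(-126)) = (-273/2 + 322) - (-1100 + 126) = 371/2 - 1*(-974) = 371/2 + 974 = 2319/2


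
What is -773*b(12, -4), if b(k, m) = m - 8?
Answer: 9276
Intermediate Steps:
b(k, m) = -8 + m
-773*b(12, -4) = -773*(-8 - 4) = -773*(-12) = 9276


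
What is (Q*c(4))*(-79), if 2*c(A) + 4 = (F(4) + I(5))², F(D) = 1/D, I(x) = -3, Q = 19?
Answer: -85557/32 ≈ -2673.7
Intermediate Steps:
c(A) = 57/32 (c(A) = -2 + (1/4 - 3)²/2 = -2 + (¼ - 3)²/2 = -2 + (-11/4)²/2 = -2 + (½)*(121/16) = -2 + 121/32 = 57/32)
(Q*c(4))*(-79) = (19*(57/32))*(-79) = (1083/32)*(-79) = -85557/32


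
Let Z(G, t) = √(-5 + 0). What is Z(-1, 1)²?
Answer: -5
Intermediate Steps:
Z(G, t) = I*√5 (Z(G, t) = √(-5) = I*√5)
Z(-1, 1)² = (I*√5)² = -5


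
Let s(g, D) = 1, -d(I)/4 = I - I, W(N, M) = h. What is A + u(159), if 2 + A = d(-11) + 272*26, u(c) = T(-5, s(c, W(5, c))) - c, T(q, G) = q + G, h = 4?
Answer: 6907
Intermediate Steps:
W(N, M) = 4
d(I) = 0 (d(I) = -4*(I - I) = -4*0 = 0)
T(q, G) = G + q
u(c) = -4 - c (u(c) = (1 - 5) - c = -4 - c)
A = 7070 (A = -2 + (0 + 272*26) = -2 + (0 + 7072) = -2 + 7072 = 7070)
A + u(159) = 7070 + (-4 - 1*159) = 7070 + (-4 - 159) = 7070 - 163 = 6907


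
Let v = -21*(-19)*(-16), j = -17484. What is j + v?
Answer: -23868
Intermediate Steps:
v = -6384 (v = 399*(-16) = -6384)
j + v = -17484 - 6384 = -23868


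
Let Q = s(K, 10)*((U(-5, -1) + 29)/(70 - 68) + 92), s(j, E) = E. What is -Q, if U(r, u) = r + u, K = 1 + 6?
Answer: -1035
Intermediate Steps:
K = 7
Q = 1035 (Q = 10*(((-5 - 1) + 29)/(70 - 68) + 92) = 10*((-6 + 29)/2 + 92) = 10*(23*(½) + 92) = 10*(23/2 + 92) = 10*(207/2) = 1035)
-Q = -1*1035 = -1035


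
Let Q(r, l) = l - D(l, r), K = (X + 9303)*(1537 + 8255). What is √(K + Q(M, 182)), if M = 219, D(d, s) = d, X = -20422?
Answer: 24*I*√189023 ≈ 10434.0*I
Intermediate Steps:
K = -108877248 (K = (-20422 + 9303)*(1537 + 8255) = -11119*9792 = -108877248)
Q(r, l) = 0 (Q(r, l) = l - l = 0)
√(K + Q(M, 182)) = √(-108877248 + 0) = √(-108877248) = 24*I*√189023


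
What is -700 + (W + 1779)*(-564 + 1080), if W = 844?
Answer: 1352768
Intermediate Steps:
-700 + (W + 1779)*(-564 + 1080) = -700 + (844 + 1779)*(-564 + 1080) = -700 + 2623*516 = -700 + 1353468 = 1352768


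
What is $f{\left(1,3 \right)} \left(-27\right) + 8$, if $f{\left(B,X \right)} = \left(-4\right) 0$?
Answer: $8$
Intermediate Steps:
$f{\left(B,X \right)} = 0$
$f{\left(1,3 \right)} \left(-27\right) + 8 = 0 \left(-27\right) + 8 = 0 + 8 = 8$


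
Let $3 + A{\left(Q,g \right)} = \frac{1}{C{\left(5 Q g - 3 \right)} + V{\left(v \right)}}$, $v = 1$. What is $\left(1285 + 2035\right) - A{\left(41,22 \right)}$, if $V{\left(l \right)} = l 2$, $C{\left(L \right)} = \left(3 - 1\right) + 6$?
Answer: $\frac{33229}{10} \approx 3322.9$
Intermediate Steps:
$C{\left(L \right)} = 8$ ($C{\left(L \right)} = 2 + 6 = 8$)
$V{\left(l \right)} = 2 l$
$A{\left(Q,g \right)} = - \frac{29}{10}$ ($A{\left(Q,g \right)} = -3 + \frac{1}{8 + 2 \cdot 1} = -3 + \frac{1}{8 + 2} = -3 + \frac{1}{10} = - \frac{29}{10}$)
$\left(1285 + 2035\right) - A{\left(41,22 \right)} = \left(1285 + 2035\right) - - \frac{29}{10} = 3320 + \frac{29}{10} = \frac{33229}{10}$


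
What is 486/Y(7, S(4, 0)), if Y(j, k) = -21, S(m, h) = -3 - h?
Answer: -162/7 ≈ -23.143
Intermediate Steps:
486/Y(7, S(4, 0)) = 486/(-21) = 486*(-1/21) = -162/7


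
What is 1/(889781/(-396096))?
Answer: -396096/889781 ≈ -0.44516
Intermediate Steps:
1/(889781/(-396096)) = 1/(889781*(-1/396096)) = 1/(-889781/396096) = -396096/889781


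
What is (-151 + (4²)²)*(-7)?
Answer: -735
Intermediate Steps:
(-151 + (4²)²)*(-7) = (-151 + 16²)*(-7) = (-151 + 256)*(-7) = 105*(-7) = -735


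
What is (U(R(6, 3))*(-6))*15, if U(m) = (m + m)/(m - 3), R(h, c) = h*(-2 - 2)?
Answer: -160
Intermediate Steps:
R(h, c) = -4*h (R(h, c) = h*(-4) = -4*h)
U(m) = 2*m/(-3 + m) (U(m) = (2*m)/(-3 + m) = 2*m/(-3 + m))
(U(R(6, 3))*(-6))*15 = ((2*(-4*6)/(-3 - 4*6))*(-6))*15 = ((2*(-24)/(-3 - 24))*(-6))*15 = ((2*(-24)/(-27))*(-6))*15 = ((2*(-24)*(-1/27))*(-6))*15 = ((16/9)*(-6))*15 = -32/3*15 = -160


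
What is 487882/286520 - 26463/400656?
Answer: 412040947/251745520 ≈ 1.6367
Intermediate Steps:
487882/286520 - 26463/400656 = 487882*(1/286520) - 26463*1/400656 = 12839/7540 - 8821/133552 = 412040947/251745520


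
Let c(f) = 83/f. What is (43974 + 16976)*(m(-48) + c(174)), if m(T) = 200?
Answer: 1063059425/87 ≈ 1.2219e+7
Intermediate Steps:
(43974 + 16976)*(m(-48) + c(174)) = (43974 + 16976)*(200 + 83/174) = 60950*(200 + 83*(1/174)) = 60950*(200 + 83/174) = 60950*(34883/174) = 1063059425/87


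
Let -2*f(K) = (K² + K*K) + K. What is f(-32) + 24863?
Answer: 23855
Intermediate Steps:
f(K) = -K² - K/2 (f(K) = -((K² + K*K) + K)/2 = -((K² + K²) + K)/2 = -(2*K² + K)/2 = -(K + 2*K²)/2 = -K² - K/2)
f(-32) + 24863 = -1*(-32)*(½ - 32) + 24863 = -1*(-32)*(-63/2) + 24863 = -1008 + 24863 = 23855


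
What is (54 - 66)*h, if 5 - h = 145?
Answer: 1680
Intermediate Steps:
h = -140 (h = 5 - 1*145 = 5 - 145 = -140)
(54 - 66)*h = (54 - 66)*(-140) = -12*(-140) = 1680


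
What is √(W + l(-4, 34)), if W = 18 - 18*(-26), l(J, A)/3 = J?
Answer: √474 ≈ 21.772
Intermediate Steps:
l(J, A) = 3*J
W = 486 (W = 18 + 468 = 486)
√(W + l(-4, 34)) = √(486 + 3*(-4)) = √(486 - 12) = √474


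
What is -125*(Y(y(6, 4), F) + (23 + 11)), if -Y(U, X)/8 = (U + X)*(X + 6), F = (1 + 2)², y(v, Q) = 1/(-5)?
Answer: 127750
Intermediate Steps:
y(v, Q) = -⅕
F = 9 (F = 3² = 9)
Y(U, X) = -8*(6 + X)*(U + X) (Y(U, X) = -8*(U + X)*(X + 6) = -8*(U + X)*(6 + X) = -8*(6 + X)*(U + X))
-125*(Y(y(6, 4), F) + (23 + 11)) = -125*((-48*(-⅕) - 48*9 - 8*9² - 8*(-⅕)*9) + (23 + 11)) = -125*((48/5 - 432 - 8*81 + 72/5) + 34) = -125*((48/5 - 432 - 648 + 72/5) + 34) = -125*(-1056 + 34) = -125*(-1022) = 127750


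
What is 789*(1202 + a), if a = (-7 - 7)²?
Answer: 1103022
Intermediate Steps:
a = 196 (a = (-14)² = 196)
789*(1202 + a) = 789*(1202 + 196) = 789*1398 = 1103022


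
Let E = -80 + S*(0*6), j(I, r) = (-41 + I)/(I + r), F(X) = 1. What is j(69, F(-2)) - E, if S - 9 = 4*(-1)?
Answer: 402/5 ≈ 80.400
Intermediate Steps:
S = 5 (S = 9 + 4*(-1) = 9 - 4 = 5)
j(I, r) = (-41 + I)/(I + r)
E = -80 (E = -80 + 5*(0*6) = -80 + 5*0 = -80 + 0 = -80)
j(69, F(-2)) - E = (-41 + 69)/(69 + 1) - 1*(-80) = 28/70 + 80 = (1/70)*28 + 80 = 2/5 + 80 = 402/5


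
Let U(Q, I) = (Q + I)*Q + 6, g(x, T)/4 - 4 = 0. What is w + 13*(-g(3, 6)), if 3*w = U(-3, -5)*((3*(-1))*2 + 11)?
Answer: -158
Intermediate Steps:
g(x, T) = 16 (g(x, T) = 16 + 4*0 = 16 + 0 = 16)
U(Q, I) = 6 + Q*(I + Q) (U(Q, I) = (I + Q)*Q + 6 = Q*(I + Q) + 6 = 6 + Q*(I + Q))
w = 50 (w = ((6 + (-3)**2 - 5*(-3))*((3*(-1))*2 + 11))/3 = ((6 + 9 + 15)*(-3*2 + 11))/3 = (30*(-6 + 11))/3 = (30*5)/3 = (1/3)*150 = 50)
w + 13*(-g(3, 6)) = 50 + 13*(-1*16) = 50 + 13*(-16) = 50 - 208 = -158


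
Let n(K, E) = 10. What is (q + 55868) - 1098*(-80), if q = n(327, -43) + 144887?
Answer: 288605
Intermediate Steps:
q = 144897 (q = 10 + 144887 = 144897)
(q + 55868) - 1098*(-80) = (144897 + 55868) - 1098*(-80) = 200765 + 87840 = 288605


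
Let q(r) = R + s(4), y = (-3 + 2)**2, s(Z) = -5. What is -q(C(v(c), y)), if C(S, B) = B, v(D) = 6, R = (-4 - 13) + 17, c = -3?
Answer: 5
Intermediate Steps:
R = 0 (R = -17 + 17 = 0)
y = 1 (y = (-1)**2 = 1)
q(r) = -5 (q(r) = 0 - 5 = -5)
-q(C(v(c), y)) = -1*(-5) = 5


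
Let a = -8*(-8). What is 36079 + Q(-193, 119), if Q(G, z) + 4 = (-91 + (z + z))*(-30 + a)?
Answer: 41073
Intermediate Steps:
a = 64
Q(G, z) = -3098 + 68*z (Q(G, z) = -4 + (-91 + (z + z))*(-30 + 64) = -4 + (-91 + 2*z)*34 = -4 + (-3094 + 68*z) = -3098 + 68*z)
36079 + Q(-193, 119) = 36079 + (-3098 + 68*119) = 36079 + (-3098 + 8092) = 36079 + 4994 = 41073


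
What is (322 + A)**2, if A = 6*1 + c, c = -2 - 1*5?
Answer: 103041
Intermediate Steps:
c = -7 (c = -2 - 5 = -7)
A = -1 (A = 6*1 - 7 = 6 - 7 = -1)
(322 + A)**2 = (322 - 1)**2 = 321**2 = 103041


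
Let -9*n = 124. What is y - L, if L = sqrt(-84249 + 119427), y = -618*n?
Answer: 25544/3 - sqrt(35178) ≈ 8327.1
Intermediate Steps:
n = -124/9 (n = -1/9*124 = -124/9 ≈ -13.778)
y = 25544/3 (y = -618*(-124/9) = 25544/3 ≈ 8514.7)
L = sqrt(35178) ≈ 187.56
y - L = 25544/3 - sqrt(35178)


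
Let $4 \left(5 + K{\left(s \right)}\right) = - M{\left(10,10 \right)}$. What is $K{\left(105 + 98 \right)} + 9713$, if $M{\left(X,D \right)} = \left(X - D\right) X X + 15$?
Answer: $\frac{38817}{4} \approx 9704.3$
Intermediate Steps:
$M{\left(X,D \right)} = 15 + X^{2} \left(X - D\right)$ ($M{\left(X,D \right)} = X \left(X - D\right) X + 15 = X^{2} \left(X - D\right) + 15 = 15 + X^{2} \left(X - D\right)$)
$K{\left(s \right)} = - \frac{35}{4}$ ($K{\left(s \right)} = -5 + \frac{\left(-1\right) \left(15 + 10^{3} - 10 \cdot 10^{2}\right)}{4} = -5 + \frac{\left(-1\right) \left(15 + 1000 - 10 \cdot 100\right)}{4} = -5 + \frac{\left(-1\right) \left(15 + 1000 - 1000\right)}{4} = -5 + \frac{\left(-1\right) 15}{4} = -5 + \frac{1}{4} \left(-15\right) = -5 - \frac{15}{4} = - \frac{35}{4}$)
$K{\left(105 + 98 \right)} + 9713 = - \frac{35}{4} + 9713 = \frac{38817}{4}$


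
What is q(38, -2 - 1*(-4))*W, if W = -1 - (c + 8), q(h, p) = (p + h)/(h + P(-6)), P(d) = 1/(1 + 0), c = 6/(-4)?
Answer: -100/13 ≈ -7.6923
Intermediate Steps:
c = -3/2 (c = 6*(-¼) = -3/2 ≈ -1.5000)
P(d) = 1 (P(d) = 1/1 = 1)
q(h, p) = (h + p)/(1 + h) (q(h, p) = (p + h)/(h + 1) = (h + p)/(1 + h))
W = -15/2 (W = -1 - (-3/2 + 8) = -1 - 1*13/2 = -1 - 13/2 = -15/2 ≈ -7.5000)
q(38, -2 - 1*(-4))*W = ((38 + (-2 - 1*(-4)))/(1 + 38))*(-15/2) = ((38 + (-2 + 4))/39)*(-15/2) = ((38 + 2)/39)*(-15/2) = ((1/39)*40)*(-15/2) = (40/39)*(-15/2) = -100/13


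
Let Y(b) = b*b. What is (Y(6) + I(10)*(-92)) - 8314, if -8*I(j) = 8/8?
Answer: -16533/2 ≈ -8266.5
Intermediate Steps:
Y(b) = b²
I(j) = -⅛ (I(j) = -1/8 = -⅛*1 = -⅛)
(Y(6) + I(10)*(-92)) - 8314 = (6² - ⅛*(-92)) - 8314 = (36 + 23/2) - 8314 = 95/2 - 8314 = -16533/2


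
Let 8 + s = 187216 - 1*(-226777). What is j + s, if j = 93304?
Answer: 507289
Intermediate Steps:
s = 413985 (s = -8 + (187216 - 1*(-226777)) = -8 + (187216 + 226777) = -8 + 413993 = 413985)
j + s = 93304 + 413985 = 507289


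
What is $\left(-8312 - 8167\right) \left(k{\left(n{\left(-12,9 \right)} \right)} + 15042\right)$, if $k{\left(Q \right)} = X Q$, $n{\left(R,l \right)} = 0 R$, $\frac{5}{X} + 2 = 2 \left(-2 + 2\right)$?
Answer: $-247877118$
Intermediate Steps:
$X = - \frac{5}{2}$ ($X = \frac{5}{-2 + 2 \left(-2 + 2\right)} = \frac{5}{-2 + 2 \cdot 0} = \frac{5}{-2 + 0} = \frac{5}{-2} = 5 \left(- \frac{1}{2}\right) = - \frac{5}{2} \approx -2.5$)
$n{\left(R,l \right)} = 0$
$k{\left(Q \right)} = - \frac{5 Q}{2}$
$\left(-8312 - 8167\right) \left(k{\left(n{\left(-12,9 \right)} \right)} + 15042\right) = \left(-8312 - 8167\right) \left(\left(- \frac{5}{2}\right) 0 + 15042\right) = - 16479 \left(0 + 15042\right) = \left(-16479\right) 15042 = -247877118$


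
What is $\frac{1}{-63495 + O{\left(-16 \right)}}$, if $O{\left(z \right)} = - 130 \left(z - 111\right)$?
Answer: $- \frac{1}{46985} \approx -2.1283 \cdot 10^{-5}$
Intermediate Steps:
$O{\left(z \right)} = 14430 - 130 z$ ($O{\left(z \right)} = - 130 \left(-111 + z\right) = 14430 - 130 z$)
$\frac{1}{-63495 + O{\left(-16 \right)}} = \frac{1}{-63495 + \left(14430 - -2080\right)} = \frac{1}{-63495 + \left(14430 + 2080\right)} = \frac{1}{-63495 + 16510} = \frac{1}{-46985} = - \frac{1}{46985}$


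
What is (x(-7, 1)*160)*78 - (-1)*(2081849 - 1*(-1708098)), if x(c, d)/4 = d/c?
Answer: 26479709/7 ≈ 3.7828e+6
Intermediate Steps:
x(c, d) = 4*d/c (x(c, d) = 4*(d/c) = 4*d/c)
(x(-7, 1)*160)*78 - (-1)*(2081849 - 1*(-1708098)) = ((4*1/(-7))*160)*78 - (-1)*(2081849 - 1*(-1708098)) = ((4*1*(-⅐))*160)*78 - (-1)*(2081849 + 1708098) = -4/7*160*78 - (-1)*3789947 = -640/7*78 - 1*(-3789947) = -49920/7 + 3789947 = 26479709/7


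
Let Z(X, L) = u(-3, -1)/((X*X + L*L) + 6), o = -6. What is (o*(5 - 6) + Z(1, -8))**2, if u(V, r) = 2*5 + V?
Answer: 187489/5041 ≈ 37.193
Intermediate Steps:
u(V, r) = 10 + V
Z(X, L) = 7/(6 + L**2 + X**2) (Z(X, L) = (10 - 3)/((X*X + L*L) + 6) = 7/((X**2 + L**2) + 6) = 7/((L**2 + X**2) + 6) = 7/(6 + L**2 + X**2))
(o*(5 - 6) + Z(1, -8))**2 = (-6*(5 - 6) + 7/(6 + (-8)**2 + 1**2))**2 = (-6*(-1) + 7/(6 + 64 + 1))**2 = (6 + 7/71)**2 = (433/71)**2 = 187489/5041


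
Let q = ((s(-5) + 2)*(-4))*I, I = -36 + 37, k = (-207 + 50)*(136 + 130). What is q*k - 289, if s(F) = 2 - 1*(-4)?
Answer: 1336095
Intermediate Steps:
s(F) = 6 (s(F) = 2 + 4 = 6)
k = -41762 (k = -157*266 = -41762)
I = 1
q = -32 (q = ((6 + 2)*(-4))*1 = (8*(-4))*1 = -32*1 = -32)
q*k - 289 = -32*(-41762) - 289 = 1336384 - 289 = 1336095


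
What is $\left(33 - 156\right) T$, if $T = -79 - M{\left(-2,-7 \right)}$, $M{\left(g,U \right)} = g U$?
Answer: $11439$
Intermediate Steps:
$M{\left(g,U \right)} = U g$
$T = -93$ ($T = -79 - \left(-7\right) \left(-2\right) = -79 - 14 = -93$)
$\left(33 - 156\right) T = \left(33 - 156\right) \left(-93\right) = \left(-123\right) \left(-93\right) = 11439$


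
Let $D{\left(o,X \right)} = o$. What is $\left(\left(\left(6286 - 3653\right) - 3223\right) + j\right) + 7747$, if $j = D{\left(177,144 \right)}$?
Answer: $7334$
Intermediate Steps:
$j = 177$
$\left(\left(\left(6286 - 3653\right) - 3223\right) + j\right) + 7747 = \left(\left(\left(6286 - 3653\right) - 3223\right) + 177\right) + 7747 = \left(\left(2633 - 3223\right) + 177\right) + 7747 = \left(-590 + 177\right) + 7747 = -413 + 7747 = 7334$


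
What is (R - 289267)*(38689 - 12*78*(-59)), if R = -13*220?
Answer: -27434522951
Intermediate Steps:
R = -2860
(R - 289267)*(38689 - 12*78*(-59)) = (-2860 - 289267)*(38689 - 12*78*(-59)) = -292127*(38689 - 936*(-59)) = -292127*(38689 + 55224) = -292127*93913 = -27434522951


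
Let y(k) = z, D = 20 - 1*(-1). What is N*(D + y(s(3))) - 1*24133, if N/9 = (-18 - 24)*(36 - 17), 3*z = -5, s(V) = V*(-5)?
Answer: -162985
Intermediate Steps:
D = 21 (D = 20 + 1 = 21)
s(V) = -5*V
z = -5/3 (z = (1/3)*(-5) = -5/3 ≈ -1.6667)
N = -7182 (N = 9*((-18 - 24)*(36 - 17)) = 9*(-42*19) = 9*(-798) = -7182)
y(k) = -5/3
N*(D + y(s(3))) - 1*24133 = -7182*(21 - 5/3) - 1*24133 = -7182*58/3 - 24133 = -138852 - 24133 = -162985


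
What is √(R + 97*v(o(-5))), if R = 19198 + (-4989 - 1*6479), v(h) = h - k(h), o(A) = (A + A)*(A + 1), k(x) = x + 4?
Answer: √7342 ≈ 85.685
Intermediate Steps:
k(x) = 4 + x
o(A) = 2*A*(1 + A) (o(A) = (2*A)*(1 + A) = 2*A*(1 + A))
v(h) = -4 (v(h) = h - (4 + h) = h + (-4 - h) = -4)
R = 7730 (R = 19198 + (-4989 - 6479) = 19198 - 11468 = 7730)
√(R + 97*v(o(-5))) = √(7730 + 97*(-4)) = √(7730 - 388) = √7342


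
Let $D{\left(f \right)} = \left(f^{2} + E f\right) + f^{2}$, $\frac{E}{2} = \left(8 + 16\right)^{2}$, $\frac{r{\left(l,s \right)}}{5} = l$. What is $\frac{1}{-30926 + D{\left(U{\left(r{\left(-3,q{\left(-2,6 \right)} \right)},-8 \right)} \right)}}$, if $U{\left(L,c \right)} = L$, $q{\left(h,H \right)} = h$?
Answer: $- \frac{1}{47756} \approx -2.094 \cdot 10^{-5}$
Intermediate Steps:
$r{\left(l,s \right)} = 5 l$
$E = 1152$ ($E = 2 \left(8 + 16\right)^{2} = 2 \cdot 24^{2} = 2 \cdot 576 = 1152$)
$D{\left(f \right)} = 2 f^{2} + 1152 f$ ($D{\left(f \right)} = \left(f^{2} + 1152 f\right) + f^{2} = 2 f^{2} + 1152 f$)
$\frac{1}{-30926 + D{\left(U{\left(r{\left(-3,q{\left(-2,6 \right)} \right)},-8 \right)} \right)}} = \frac{1}{-30926 + 2 \cdot 5 \left(-3\right) \left(576 + 5 \left(-3\right)\right)} = \frac{1}{-30926 + 2 \left(-15\right) \left(576 - 15\right)} = \frac{1}{-30926 + 2 \left(-15\right) 561} = \frac{1}{-30926 - 16830} = \frac{1}{-47756} = - \frac{1}{47756}$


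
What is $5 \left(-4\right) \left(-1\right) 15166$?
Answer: $303320$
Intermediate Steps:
$5 \left(-4\right) \left(-1\right) 15166 = \left(-20\right) \left(-1\right) 15166 = 20 \cdot 15166 = 303320$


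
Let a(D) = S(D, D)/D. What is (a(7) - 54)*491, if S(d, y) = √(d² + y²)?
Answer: -26514 + 491*√2 ≈ -25820.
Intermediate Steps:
a(D) = √2*√(D²)/D (a(D) = √(D² + D²)/D = √(2*D²)/D = (√2*√(D²))/D = √2*√(D²)/D)
(a(7) - 54)*491 = (√2*√(7²)/7 - 54)*491 = (√2*(⅐)*√49 - 54)*491 = (√2*(⅐)*7 - 54)*491 = (√2 - 54)*491 = (-54 + √2)*491 = -26514 + 491*√2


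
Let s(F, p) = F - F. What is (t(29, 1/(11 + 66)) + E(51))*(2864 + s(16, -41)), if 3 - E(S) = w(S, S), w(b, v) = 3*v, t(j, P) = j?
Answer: -346544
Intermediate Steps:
s(F, p) = 0
E(S) = 3 - 3*S
(t(29, 1/(11 + 66)) + E(51))*(2864 + s(16, -41)) = (29 + (3 - 3*51))*(2864 + 0) = (29 + (3 - 153))*2864 = (29 - 150)*2864 = -121*2864 = -346544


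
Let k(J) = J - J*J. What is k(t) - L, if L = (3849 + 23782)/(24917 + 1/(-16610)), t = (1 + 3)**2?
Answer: -99788079470/413871369 ≈ -241.11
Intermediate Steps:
t = 16 (t = 4**2 = 16)
k(J) = J - J**2
L = 458950910/413871369 (L = 27631/(24917 - 1/16610) = 27631/(413871369/16610) = 27631*(16610/413871369) = 458950910/413871369 ≈ 1.1089)
k(t) - L = 16*(1 - 1*16) - 1*458950910/413871369 = 16*(1 - 16) - 458950910/413871369 = 16*(-15) - 458950910/413871369 = -240 - 458950910/413871369 = -99788079470/413871369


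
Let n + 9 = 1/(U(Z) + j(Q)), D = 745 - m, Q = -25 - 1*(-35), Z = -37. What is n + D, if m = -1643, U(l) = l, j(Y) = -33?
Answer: 166529/70 ≈ 2379.0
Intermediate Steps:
Q = 10 (Q = -25 + 35 = 10)
D = 2388 (D = 745 - 1*(-1643) = 745 + 1643 = 2388)
n = -631/70 (n = -9 + 1/(-37 - 33) = -9 + 1/(-70) = -9 - 1/70 = -631/70 ≈ -9.0143)
n + D = -631/70 + 2388 = 166529/70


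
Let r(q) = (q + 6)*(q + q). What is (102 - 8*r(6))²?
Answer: 1102500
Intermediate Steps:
r(q) = 2*q*(6 + q) (r(q) = (6 + q)*(2*q) = 2*q*(6 + q))
(102 - 8*r(6))² = (102 - 16*6*(6 + 6))² = (102 - 16*6*12)² = (102 - 8*144)² = (102 - 1152)² = (-1050)² = 1102500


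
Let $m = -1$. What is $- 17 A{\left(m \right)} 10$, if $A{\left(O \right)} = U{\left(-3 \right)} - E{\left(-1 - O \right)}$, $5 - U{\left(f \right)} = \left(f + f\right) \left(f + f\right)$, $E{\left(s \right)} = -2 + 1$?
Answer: $5100$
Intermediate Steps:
$E{\left(s \right)} = -1$
$U{\left(f \right)} = 5 - 4 f^{2}$ ($U{\left(f \right)} = 5 - \left(f + f\right) \left(f + f\right) = 5 - 2 f 2 f = 5 - 4 f^{2}$)
$A{\left(O \right)} = -30$ ($A{\left(O \right)} = \left(5 - 4 \left(-3\right)^{2}\right) - -1 = \left(5 - 36\right) + 1 = -31 + 1 = -30$)
$- 17 A{\left(m \right)} 10 = \left(-17\right) \left(-30\right) 10 = 510 \cdot 10 = 5100$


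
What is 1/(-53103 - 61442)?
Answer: -1/114545 ≈ -8.7302e-6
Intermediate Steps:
1/(-53103 - 61442) = 1/(-114545) = -1/114545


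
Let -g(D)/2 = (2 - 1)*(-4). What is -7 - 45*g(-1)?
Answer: -367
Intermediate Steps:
g(D) = 8 (g(D) = -2*(2 - 1)*(-4) = -2*(-4) = 8)
-7 - 45*g(-1) = -7 - 360 = -367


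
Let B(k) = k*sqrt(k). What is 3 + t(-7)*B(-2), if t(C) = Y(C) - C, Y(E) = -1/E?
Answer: 3 - 100*I*sqrt(2)/7 ≈ 3.0 - 20.203*I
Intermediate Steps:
B(k) = k**(3/2)
t(C) = -C - 1/C (t(C) = -1/C - C = -C - 1/C)
3 + t(-7)*B(-2) = 3 + (-1*(-7) - 1/(-7))*(-2)**(3/2) = 3 + (7 - 1*(-1/7))*(-2*I*sqrt(2)) = 3 + (7 + 1/7)*(-2*I*sqrt(2)) = 3 + 50*(-2*I*sqrt(2))/7 = 3 - 100*I*sqrt(2)/7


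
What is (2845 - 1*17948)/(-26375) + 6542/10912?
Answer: 168674593/143902000 ≈ 1.1721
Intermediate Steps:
(2845 - 1*17948)/(-26375) + 6542/10912 = (2845 - 17948)*(-1/26375) + 6542*(1/10912) = -15103*(-1/26375) + 3271/5456 = 15103/26375 + 3271/5456 = 168674593/143902000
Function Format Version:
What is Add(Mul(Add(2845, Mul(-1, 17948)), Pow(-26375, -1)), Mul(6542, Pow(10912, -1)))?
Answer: Rational(168674593, 143902000) ≈ 1.1721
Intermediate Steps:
Add(Mul(Add(2845, Mul(-1, 17948)), Pow(-26375, -1)), Mul(6542, Pow(10912, -1))) = Add(Mul(Add(2845, -17948), Rational(-1, 26375)), Mul(6542, Rational(1, 10912))) = Add(Mul(-15103, Rational(-1, 26375)), Rational(3271, 5456)) = Add(Rational(15103, 26375), Rational(3271, 5456)) = Rational(168674593, 143902000)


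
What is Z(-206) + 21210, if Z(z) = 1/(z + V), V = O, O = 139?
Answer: 1421069/67 ≈ 21210.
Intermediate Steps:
V = 139
Z(z) = 1/(139 + z) (Z(z) = 1/(z + 139) = 1/(139 + z))
Z(-206) + 21210 = 1/(139 - 206) + 21210 = 1/(-67) + 21210 = -1/67 + 21210 = 1421069/67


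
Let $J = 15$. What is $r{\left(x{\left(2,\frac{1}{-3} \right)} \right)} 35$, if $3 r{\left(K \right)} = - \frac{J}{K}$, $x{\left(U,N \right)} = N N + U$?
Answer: $- \frac{1575}{19} \approx -82.895$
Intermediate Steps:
$x{\left(U,N \right)} = U + N^{2}$ ($x{\left(U,N \right)} = N^{2} + U = U + N^{2}$)
$r{\left(K \right)} = - \frac{5}{K}$ ($r{\left(K \right)} = \frac{\left(-1\right) \frac{15}{K}}{3} = \frac{\left(-15\right) \frac{1}{K}}{3} = - \frac{5}{K}$)
$r{\left(x{\left(2,\frac{1}{-3} \right)} \right)} 35 = - \frac{5}{2 + \left(\frac{1}{-3}\right)^{2}} \cdot 35 = - \frac{5}{2 + \left(- \frac{1}{3}\right)^{2}} \cdot 35 = - \frac{5}{2 + \frac{1}{9}} \cdot 35 = - \frac{5}{\frac{19}{9}} \cdot 35 = \left(-5\right) \frac{9}{19} \cdot 35 = \left(- \frac{45}{19}\right) 35 = - \frac{1575}{19}$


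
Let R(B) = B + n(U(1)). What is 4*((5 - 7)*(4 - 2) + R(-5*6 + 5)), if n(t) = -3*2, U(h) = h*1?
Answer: -140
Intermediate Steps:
U(h) = h
n(t) = -6
R(B) = -6 + B (R(B) = B - 6 = -6 + B)
4*((5 - 7)*(4 - 2) + R(-5*6 + 5)) = 4*((5 - 7)*(4 - 2) + (-6 + (-5*6 + 5))) = 4*(-2*2 + (-6 + (-30 + 5))) = 4*(-4 + (-6 - 25)) = 4*(-4 - 31) = 4*(-35) = -140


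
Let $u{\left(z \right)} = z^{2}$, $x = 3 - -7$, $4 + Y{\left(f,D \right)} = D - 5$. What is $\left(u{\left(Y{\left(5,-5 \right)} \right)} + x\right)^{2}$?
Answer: $42436$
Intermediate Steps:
$Y{\left(f,D \right)} = -9 + D$ ($Y{\left(f,D \right)} = -4 + \left(D - 5\right) = -4 + \left(-5 + D\right) = -9 + D$)
$x = 10$ ($x = 3 + 7 = 10$)
$\left(u{\left(Y{\left(5,-5 \right)} \right)} + x\right)^{2} = \left(\left(-9 - 5\right)^{2} + 10\right)^{2} = \left(\left(-14\right)^{2} + 10\right)^{2} = \left(196 + 10\right)^{2} = 206^{2} = 42436$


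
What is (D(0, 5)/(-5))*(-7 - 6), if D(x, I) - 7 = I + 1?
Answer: 169/5 ≈ 33.800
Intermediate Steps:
D(x, I) = 8 + I (D(x, I) = 7 + (I + 1) = 7 + (1 + I) = 8 + I)
(D(0, 5)/(-5))*(-7 - 6) = ((8 + 5)/(-5))*(-7 - 6) = (13*(-1/5))*(-13) = -13/5*(-13) = 169/5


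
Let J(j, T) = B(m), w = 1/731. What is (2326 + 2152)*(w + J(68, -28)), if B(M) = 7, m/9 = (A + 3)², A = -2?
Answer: 22918404/731 ≈ 31352.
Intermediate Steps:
w = 1/731 ≈ 0.0013680
m = 9 (m = 9*(-2 + 3)² = 9*1² = 9*1 = 9)
J(j, T) = 7
(2326 + 2152)*(w + J(68, -28)) = (2326 + 2152)*(1/731 + 7) = 4478*(5118/731) = 22918404/731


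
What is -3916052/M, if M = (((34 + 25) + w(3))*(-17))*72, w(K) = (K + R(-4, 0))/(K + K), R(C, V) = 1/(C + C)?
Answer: 460712/8565 ≈ 53.790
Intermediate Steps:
R(C, V) = 1/(2*C)
w(K) = (-1/8 + K)/(2*K) (w(K) = (K + (1/2)/(-4))/(K + K) = (K + (1/2)*(-1/4))/((2*K)) = (K - 1/8)*(1/(2*K)) = (-1/8 + K)*(1/(2*K)) = (-1/8 + K)/(2*K))
M = -145605/2 (M = (((34 + 25) + (1/16)*(-1 + 8*3)/3)*(-17))*72 = ((59 + (1/16)*(1/3)*(-1 + 24))*(-17))*72 = ((59 + (1/16)*(1/3)*23)*(-17))*72 = ((59 + 23/48)*(-17))*72 = ((2855/48)*(-17))*72 = -48535/48*72 = -145605/2 ≈ -72803.)
-3916052/M = -3916052/(-145605/2) = -3916052*(-2/145605) = 460712/8565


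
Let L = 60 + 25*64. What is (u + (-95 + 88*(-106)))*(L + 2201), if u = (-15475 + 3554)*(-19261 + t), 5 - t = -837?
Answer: 847734580836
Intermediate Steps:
t = 842 (t = 5 - 1*(-837) = 5 + 837 = 842)
L = 1660 (L = 60 + 1600 = 1660)
u = 219572899 (u = (-15475 + 3554)*(-19261 + 842) = -11921*(-18419) = 219572899)
(u + (-95 + 88*(-106)))*(L + 2201) = (219572899 + (-95 + 88*(-106)))*(1660 + 2201) = (219572899 + (-95 - 9328))*3861 = (219572899 - 9423)*3861 = 219563476*3861 = 847734580836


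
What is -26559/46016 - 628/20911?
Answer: -584273297/962240576 ≈ -0.60720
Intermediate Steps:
-26559/46016 - 628/20911 = -584273297/962240576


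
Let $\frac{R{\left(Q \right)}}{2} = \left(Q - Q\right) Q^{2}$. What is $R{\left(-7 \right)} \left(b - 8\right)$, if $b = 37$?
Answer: $0$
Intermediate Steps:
$R{\left(Q \right)} = 0$ ($R{\left(Q \right)} = 2 \left(Q - Q\right) Q^{2} = 2 \cdot 0 Q^{2} = 2 \cdot 0 = 0$)
$R{\left(-7 \right)} \left(b - 8\right) = 0 \left(37 - 8\right) = 0 \cdot 29 = 0$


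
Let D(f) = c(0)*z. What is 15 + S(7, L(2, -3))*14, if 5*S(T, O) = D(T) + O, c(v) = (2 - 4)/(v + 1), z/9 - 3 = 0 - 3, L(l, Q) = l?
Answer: 103/5 ≈ 20.600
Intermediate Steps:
z = 0 (z = 27 + 9*(0 - 3) = 27 + 9*(-3) = 27 - 27 = 0)
c(v) = -2/(1 + v)
D(f) = 0 (D(f) = -2/(1 + 0)*0 = -2/1*0 = -2*1*0 = -2*0 = 0)
S(T, O) = O/5 (S(T, O) = (0 + O)/5 = O/5)
15 + S(7, L(2, -3))*14 = 15 + ((1/5)*2)*14 = 15 + (2/5)*14 = 15 + 28/5 = 103/5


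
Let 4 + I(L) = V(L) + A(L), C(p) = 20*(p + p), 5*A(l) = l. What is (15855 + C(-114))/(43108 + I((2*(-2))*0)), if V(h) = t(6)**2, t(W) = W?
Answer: 753/2876 ≈ 0.26182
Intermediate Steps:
A(l) = l/5
C(p) = 40*p (C(p) = 20*(2*p) = 40*p)
V(h) = 36 (V(h) = 6**2 = 36)
I(L) = 32 + L/5 (I(L) = -4 + (36 + L/5) = 32 + L/5)
(15855 + C(-114))/(43108 + I((2*(-2))*0)) = (15855 + 40*(-114))/(43108 + (32 + ((2*(-2))*0)/5)) = (15855 - 4560)/(43108 + (32 + (-4*0)/5)) = 11295/(43108 + (32 + (1/5)*0)) = 11295/(43108 + (32 + 0)) = 11295/(43108 + 32) = 11295/43140 = 11295*(1/43140) = 753/2876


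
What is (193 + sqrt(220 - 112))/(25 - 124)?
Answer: -193/99 - 2*sqrt(3)/33 ≈ -2.0545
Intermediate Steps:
(193 + sqrt(220 - 112))/(25 - 124) = (193 + sqrt(108))/(-99) = (193 + 6*sqrt(3))*(-1/99) = -193/99 - 2*sqrt(3)/33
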